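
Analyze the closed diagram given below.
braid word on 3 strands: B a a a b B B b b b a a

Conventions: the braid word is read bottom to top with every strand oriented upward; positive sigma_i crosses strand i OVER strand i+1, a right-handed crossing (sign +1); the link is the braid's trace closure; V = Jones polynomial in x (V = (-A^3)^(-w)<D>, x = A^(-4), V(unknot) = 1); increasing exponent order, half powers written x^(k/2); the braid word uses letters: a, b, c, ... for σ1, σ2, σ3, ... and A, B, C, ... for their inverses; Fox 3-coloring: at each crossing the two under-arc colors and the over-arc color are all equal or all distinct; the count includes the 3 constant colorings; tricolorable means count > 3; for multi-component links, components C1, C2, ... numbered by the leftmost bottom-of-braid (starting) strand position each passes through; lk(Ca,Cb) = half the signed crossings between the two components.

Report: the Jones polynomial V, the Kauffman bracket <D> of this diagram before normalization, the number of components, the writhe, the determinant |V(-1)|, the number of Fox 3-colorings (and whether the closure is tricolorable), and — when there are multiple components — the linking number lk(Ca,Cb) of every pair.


V = x^2 - x^3 + 3x^4 - 3x^5 + 3x^6 - 3x^7 + 2x^8 - x^9
<D> = -A^-18 + 2A^-14 - 3A^-10 + 3A^-6 - 3A^-2 + 3A^2 - A^6 + A^10 (w = +6)
1 component over 12 crossings, w = +6
3 Fox colorings among 3^12, |V(-1)| = 17: not tricolorable
why: V spans 7 powers of x: at least 7 crossings in any diagram


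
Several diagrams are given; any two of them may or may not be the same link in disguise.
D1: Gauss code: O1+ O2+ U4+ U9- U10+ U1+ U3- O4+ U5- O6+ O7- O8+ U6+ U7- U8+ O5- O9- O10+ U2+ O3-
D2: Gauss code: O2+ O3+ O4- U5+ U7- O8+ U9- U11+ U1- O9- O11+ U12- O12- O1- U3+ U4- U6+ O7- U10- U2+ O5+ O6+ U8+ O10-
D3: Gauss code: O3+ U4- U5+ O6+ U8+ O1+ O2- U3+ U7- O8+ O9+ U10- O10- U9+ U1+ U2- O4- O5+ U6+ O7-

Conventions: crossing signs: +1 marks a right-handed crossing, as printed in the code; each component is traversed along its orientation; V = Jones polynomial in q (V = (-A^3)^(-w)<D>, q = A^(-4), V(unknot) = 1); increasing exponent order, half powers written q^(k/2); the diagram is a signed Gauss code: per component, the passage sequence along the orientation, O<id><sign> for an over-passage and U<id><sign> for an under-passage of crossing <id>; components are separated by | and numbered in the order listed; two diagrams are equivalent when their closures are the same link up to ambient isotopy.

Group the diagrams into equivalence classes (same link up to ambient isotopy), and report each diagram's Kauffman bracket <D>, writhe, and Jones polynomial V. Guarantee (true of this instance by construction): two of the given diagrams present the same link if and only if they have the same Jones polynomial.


equivalence classes: {D1, D2, D3}
D1 (bracket A^6; 10 crossings at w = +2): V = 1
V(D2) = 1  (w 0, c 12, <D> = 1)
D3 (bracket A^6; 10 crossings at w = +2): V = 1
key observation: all 3 diagrams share one V(q), hence one class


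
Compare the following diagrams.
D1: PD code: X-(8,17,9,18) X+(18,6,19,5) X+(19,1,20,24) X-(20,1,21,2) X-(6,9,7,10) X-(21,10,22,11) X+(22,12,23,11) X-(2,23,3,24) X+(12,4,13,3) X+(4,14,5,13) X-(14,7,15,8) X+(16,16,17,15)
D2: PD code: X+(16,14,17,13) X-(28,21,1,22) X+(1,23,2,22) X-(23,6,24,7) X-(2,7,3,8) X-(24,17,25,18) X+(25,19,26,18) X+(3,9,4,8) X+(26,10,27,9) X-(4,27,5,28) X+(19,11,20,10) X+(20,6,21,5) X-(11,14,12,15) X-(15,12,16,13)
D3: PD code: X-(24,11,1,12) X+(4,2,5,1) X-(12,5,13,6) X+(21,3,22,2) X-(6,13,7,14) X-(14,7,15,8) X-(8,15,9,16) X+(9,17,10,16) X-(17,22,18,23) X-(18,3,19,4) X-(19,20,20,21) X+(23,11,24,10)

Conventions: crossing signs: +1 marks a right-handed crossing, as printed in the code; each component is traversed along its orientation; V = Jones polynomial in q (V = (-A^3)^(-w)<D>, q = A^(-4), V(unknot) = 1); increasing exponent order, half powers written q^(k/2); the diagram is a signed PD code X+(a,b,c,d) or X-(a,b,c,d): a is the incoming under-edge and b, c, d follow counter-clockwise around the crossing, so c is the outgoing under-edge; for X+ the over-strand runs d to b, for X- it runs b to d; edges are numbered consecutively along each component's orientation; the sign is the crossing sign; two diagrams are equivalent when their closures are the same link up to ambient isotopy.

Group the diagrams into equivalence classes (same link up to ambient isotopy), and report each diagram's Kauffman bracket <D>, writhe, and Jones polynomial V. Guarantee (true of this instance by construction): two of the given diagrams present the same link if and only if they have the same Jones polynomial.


equivalence classes: {D1} | {D2} | {D3}
D1 (bracket -A^-12 + 2A^-8 - 2A^-4 + 3 - 2A^4 + 2A^8 - A^12; 12 crossings at w = 0): V = -q^-3 + 2q^-2 - 2q^-1 + 3 - 2q + 2q^2 - q^3
V(D2) = 1  [14 crossings, <D> = 1, w = 0]
D3 (bracket A^-8 + 1 - A^4; 12 crossings at w = -4): V = -q^-4 + q^-3 + q^-1
key observation: V(q) takes 3 values over 3 diagrams, fixing the grouping


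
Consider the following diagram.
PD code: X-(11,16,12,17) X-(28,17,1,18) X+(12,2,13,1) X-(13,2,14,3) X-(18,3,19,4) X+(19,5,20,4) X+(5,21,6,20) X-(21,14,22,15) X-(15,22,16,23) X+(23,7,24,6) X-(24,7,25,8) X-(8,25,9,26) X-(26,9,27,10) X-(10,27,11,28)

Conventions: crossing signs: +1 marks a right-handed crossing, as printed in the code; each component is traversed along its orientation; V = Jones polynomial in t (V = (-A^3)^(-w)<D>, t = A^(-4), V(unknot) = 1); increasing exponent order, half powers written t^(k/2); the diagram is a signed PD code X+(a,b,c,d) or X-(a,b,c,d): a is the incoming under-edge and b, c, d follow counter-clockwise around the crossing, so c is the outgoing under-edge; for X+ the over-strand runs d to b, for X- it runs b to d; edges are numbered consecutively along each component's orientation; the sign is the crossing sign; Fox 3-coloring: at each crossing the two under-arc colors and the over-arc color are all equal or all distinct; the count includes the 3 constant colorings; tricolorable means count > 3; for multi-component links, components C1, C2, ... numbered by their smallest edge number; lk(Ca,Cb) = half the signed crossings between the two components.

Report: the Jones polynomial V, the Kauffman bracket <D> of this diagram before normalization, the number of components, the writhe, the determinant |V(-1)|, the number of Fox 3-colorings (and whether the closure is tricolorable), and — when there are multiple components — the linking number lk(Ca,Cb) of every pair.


V(t) = t^-8 - 2t^-7 + t^-6 - 2t^-5 + 2t^-4 + t^-2
bracket: A^-10 + 2A^-2 - 2A^2 + A^6 - 2A^10 + A^14, w = -6
1 component, writhe -6, over 14 crossings
det 9, colorings 27 of 3^14 — tricolorable
observation: w = -6 (over 14 crossings) is diagram-only; (-A^3)^(6) removes it from V


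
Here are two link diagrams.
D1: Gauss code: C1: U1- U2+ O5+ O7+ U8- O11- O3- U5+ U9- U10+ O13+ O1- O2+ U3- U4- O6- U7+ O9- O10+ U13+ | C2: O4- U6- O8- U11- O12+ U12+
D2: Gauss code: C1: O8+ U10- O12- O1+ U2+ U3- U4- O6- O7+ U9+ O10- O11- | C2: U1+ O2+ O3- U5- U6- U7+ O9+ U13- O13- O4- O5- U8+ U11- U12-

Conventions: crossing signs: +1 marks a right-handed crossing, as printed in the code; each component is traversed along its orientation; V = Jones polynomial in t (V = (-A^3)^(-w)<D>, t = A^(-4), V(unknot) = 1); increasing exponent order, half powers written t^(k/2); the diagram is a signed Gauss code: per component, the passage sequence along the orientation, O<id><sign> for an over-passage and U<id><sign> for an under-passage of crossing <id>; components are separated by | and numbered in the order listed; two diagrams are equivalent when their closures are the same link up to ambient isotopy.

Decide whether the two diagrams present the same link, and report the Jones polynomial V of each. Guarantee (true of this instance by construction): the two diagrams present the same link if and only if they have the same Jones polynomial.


equivalent: no
V(D1) = -t^(-9/2) - t^(-5/2) + t^(-3/2) - t^(-1/2)  (w -1, c 13, <D> = A^-1 - A^3 + A^7 + A^15)
V(D2) = -t^(-1/2) - t^(1/2)  (w -3, c 13, <D> = A^-11 + A^-7)
why: 2 values of V(t) split the 2 diagrams


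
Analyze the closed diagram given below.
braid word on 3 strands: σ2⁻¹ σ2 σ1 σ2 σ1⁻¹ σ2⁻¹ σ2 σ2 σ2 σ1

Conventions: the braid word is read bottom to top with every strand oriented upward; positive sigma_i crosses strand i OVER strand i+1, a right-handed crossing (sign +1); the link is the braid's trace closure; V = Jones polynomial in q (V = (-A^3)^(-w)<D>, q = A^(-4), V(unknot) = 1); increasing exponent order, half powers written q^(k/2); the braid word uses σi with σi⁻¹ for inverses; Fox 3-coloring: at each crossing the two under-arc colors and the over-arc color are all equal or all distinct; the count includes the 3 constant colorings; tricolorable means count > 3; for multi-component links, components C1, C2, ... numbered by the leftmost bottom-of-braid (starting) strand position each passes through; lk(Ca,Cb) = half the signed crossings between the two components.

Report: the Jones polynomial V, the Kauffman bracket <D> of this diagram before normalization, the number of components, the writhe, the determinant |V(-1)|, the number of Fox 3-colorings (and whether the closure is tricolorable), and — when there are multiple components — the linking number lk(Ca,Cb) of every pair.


V(q) = q - q^2 + 2q^3 - q^4 + q^5 - q^6
bracket: -A^-12 + A^-8 - A^-4 + 2 - A^4 + A^8, w = +4
1 component, writhe +4, over 10 crossings
det 7, colorings 3 of 3^10 — not tricolorable
observation: w = +4 (over 10 crossings) is diagram-only; (-A^3)^(-4) removes it from V


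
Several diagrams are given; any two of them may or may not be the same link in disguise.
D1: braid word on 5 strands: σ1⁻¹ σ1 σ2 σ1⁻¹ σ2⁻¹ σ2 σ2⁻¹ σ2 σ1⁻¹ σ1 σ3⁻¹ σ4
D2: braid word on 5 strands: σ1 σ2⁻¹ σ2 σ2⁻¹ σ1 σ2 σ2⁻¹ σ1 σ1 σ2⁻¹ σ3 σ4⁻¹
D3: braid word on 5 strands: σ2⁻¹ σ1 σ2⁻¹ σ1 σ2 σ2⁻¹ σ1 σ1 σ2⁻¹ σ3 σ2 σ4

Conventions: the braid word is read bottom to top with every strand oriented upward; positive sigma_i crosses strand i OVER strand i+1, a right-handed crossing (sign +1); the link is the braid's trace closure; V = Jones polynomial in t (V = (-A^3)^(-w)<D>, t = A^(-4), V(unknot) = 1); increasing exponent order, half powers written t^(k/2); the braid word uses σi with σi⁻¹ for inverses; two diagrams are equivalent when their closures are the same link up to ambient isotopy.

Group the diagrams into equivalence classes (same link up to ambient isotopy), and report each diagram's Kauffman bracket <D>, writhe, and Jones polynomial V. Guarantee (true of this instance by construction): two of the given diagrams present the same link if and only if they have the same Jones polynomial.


equivalence classes: {D1} | {D2, D3}
D1 (bracket 1; 12 crossings at w = 0): V = 1
D2 (bracket A^-14 - 2A^-10 + 2A^-6 - 2A^-2 + 2A^2 - A^6 + A^10; 12 crossings at w = +2): V = t^-1 - 1 + 2t - 2t^2 + 2t^3 - 2t^4 + t^5
V(D3) = t^-1 - 1 + 2t - 2t^2 + 2t^3 - 2t^4 + t^5  (w +4, c 12, <D> = A^-8 - 2A^-4 + 2 - 2A^4 + 2A^8 - A^12 + A^16)
observation: V(t) takes 2 values over 3 diagrams, fixing the grouping


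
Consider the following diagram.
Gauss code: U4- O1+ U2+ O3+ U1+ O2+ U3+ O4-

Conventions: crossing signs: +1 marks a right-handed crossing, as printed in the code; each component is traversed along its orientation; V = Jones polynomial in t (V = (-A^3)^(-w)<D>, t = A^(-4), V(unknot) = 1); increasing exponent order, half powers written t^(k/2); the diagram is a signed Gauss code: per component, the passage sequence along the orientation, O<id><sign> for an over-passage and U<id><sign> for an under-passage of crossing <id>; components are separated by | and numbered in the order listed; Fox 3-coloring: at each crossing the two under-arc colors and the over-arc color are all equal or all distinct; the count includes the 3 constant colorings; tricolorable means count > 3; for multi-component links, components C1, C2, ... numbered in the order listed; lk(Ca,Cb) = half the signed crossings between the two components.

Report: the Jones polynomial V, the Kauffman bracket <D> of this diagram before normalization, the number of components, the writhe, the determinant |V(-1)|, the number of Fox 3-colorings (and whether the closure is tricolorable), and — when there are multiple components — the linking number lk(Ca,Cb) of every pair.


V(t) = t + t^3 - t^4
bracket: -A^-10 + A^-6 + A^2, w = +2
1 component, writhe +2, over 4 crossings
det 3, colorings 9 of 3^4 — tricolorable
observation: the span of V is 3, forcing >= 3 crossings in any diagram


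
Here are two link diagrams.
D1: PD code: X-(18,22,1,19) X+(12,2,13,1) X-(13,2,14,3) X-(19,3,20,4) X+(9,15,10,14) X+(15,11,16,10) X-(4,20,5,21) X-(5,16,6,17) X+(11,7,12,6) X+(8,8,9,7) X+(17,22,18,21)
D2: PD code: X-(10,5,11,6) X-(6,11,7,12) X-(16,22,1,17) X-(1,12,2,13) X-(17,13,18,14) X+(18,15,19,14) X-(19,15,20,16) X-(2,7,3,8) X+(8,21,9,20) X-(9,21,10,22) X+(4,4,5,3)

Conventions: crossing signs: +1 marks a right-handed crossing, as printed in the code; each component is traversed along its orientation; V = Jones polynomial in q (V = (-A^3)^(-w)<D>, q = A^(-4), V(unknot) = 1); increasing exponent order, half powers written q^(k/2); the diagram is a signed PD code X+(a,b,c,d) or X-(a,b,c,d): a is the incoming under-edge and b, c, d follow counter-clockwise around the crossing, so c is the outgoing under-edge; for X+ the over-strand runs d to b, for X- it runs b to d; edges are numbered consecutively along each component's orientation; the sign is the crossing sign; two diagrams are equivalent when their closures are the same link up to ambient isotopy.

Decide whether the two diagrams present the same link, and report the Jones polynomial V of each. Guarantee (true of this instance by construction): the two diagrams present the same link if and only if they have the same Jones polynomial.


same link: no
V(D1) = -q^(-3/2) - 2q^(1/2) + q^(3/2) - q^(5/2) + q^(7/2)  [11 crossings, <D> = -A^-11 + A^-7 - A^-3 + 2A + A^9, w = +1]
D2 (bracket A^-9 + 2A^-1 - A^3 + A^7 - A^11; 11 crossings at w = -5): V = q^(-13/2) - q^(-11/2) + q^(-9/2) - 2q^(-7/2) - q^(-3/2)
note: V(q) takes 2 values over 2 diagrams, fixing the grouping


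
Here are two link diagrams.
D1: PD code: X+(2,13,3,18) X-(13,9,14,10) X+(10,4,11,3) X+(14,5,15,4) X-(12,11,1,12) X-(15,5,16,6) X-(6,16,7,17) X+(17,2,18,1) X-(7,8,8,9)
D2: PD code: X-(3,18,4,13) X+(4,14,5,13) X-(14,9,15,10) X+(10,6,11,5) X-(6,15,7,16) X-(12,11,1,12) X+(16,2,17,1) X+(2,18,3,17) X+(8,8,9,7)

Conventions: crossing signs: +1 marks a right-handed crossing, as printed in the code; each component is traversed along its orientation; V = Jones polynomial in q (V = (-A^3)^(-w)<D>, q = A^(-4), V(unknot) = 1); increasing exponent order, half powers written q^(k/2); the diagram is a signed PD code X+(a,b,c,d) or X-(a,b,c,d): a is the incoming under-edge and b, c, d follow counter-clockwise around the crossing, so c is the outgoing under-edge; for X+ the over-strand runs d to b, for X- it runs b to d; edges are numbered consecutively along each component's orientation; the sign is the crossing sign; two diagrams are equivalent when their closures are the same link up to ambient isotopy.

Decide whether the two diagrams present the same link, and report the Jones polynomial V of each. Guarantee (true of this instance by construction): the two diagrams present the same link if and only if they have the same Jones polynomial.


equivalent: yes
D1 (bracket -A^-17 + 2A^-13 - A^-9 + 2A^-5 - A^-1 + A^3; 9 crossings at w = -1): V = -q^(-3/2) + q^(-1/2) - 2q^(1/2) + q^(3/2) - 2q^(5/2) + q^(7/2)
V(D2) = -q^(-3/2) + q^(-1/2) - 2q^(1/2) + q^(3/2) - 2q^(5/2) + q^(7/2)  (w +1, c 9, <D> = -A^-11 + 2A^-7 - A^-3 + 2A - A^5 + A^9)
key observation: Reidemeister moves carry D1 (9 crossings) to D2 (9)


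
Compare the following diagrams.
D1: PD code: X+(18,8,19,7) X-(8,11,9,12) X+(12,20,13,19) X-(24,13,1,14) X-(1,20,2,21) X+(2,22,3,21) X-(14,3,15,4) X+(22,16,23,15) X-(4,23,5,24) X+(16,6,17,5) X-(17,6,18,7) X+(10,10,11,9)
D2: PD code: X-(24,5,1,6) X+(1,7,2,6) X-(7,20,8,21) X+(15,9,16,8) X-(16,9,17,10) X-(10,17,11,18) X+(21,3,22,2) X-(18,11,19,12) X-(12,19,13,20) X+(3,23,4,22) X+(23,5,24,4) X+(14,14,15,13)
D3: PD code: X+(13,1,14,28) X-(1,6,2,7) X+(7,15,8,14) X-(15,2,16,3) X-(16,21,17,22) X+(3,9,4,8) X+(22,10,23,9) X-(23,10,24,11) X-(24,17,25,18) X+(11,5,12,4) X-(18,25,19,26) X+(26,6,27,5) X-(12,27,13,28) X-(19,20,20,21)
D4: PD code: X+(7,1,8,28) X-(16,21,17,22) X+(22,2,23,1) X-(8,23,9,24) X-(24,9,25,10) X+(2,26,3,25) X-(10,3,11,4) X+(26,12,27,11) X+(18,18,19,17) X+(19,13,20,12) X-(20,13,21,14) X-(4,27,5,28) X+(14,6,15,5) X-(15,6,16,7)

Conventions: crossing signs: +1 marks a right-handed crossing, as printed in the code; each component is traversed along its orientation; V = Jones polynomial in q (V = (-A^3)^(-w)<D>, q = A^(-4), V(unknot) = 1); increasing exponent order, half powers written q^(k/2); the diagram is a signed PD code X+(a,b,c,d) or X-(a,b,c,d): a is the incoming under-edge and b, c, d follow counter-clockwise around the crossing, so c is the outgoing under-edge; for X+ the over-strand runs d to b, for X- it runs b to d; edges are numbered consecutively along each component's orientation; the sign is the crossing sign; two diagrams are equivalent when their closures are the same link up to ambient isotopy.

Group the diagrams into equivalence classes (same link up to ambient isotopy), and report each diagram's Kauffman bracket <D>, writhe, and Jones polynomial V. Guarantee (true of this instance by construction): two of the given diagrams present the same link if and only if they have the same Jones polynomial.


classes: {D1, D4} | {D2, D3}
V(D1) = -q^-3 + 2q^-2 - 2q^-1 + 3 - 2q + 2q^2 - q^3  [12 crossings, <D> = -A^-12 + 2A^-8 - 2A^-4 + 3 - 2A^4 + 2A^8 - A^12, w = 0]
V(D2) = -q^-3 + q^-2 - q^-1 + 3 - q + q^2 - q^3  (w 0, c 12, <D> = -A^-12 + A^-8 - A^-4 + 3 - A^4 + A^8 - A^12)
V(D3) = -q^-3 + q^-2 - q^-1 + 3 - q + q^2 - q^3  [14 crossings, <D> = -A^-18 + A^-14 - A^-10 + 3A^-6 - A^-2 + A^2 - A^6, w = -2]
D4 (bracket -A^-12 + 2A^-8 - 2A^-4 + 3 - 2A^4 + 2A^8 - A^12; 14 crossings at w = 0): V = -q^-3 + 2q^-2 - 2q^-1 + 3 - 2q + 2q^2 - q^3
insight: comparing 4 Jones polynomials yields 2 groups


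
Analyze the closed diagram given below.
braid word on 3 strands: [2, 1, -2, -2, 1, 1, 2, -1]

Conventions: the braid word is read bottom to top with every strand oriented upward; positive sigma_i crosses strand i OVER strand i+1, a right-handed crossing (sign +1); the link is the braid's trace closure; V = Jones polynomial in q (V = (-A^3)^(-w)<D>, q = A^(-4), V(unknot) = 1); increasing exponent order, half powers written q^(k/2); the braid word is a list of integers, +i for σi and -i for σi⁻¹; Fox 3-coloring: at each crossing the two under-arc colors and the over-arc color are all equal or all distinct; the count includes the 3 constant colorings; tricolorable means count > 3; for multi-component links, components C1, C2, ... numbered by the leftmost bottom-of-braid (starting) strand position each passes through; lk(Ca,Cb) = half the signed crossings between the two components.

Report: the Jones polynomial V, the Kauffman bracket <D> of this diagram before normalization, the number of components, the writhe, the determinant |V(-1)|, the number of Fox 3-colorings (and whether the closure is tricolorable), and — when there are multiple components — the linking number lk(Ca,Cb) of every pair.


Jones polynomial: V(q) = -q^-1 + 2 - q + 2q^2 - q^3 + q^4 - q^5
<D> = -A^-14 + A^-10 - A^-6 + 2A^-2 - A^2 + 2A^6 - A^10; writhe +2
components 1, writhe +2 (8 crossings)
3-colorings: 9 of 3^8, det 9 — tricolorable
note: w = +2 shifts under R1 moves; the (-A^3)^(-2) factor cancels that in V


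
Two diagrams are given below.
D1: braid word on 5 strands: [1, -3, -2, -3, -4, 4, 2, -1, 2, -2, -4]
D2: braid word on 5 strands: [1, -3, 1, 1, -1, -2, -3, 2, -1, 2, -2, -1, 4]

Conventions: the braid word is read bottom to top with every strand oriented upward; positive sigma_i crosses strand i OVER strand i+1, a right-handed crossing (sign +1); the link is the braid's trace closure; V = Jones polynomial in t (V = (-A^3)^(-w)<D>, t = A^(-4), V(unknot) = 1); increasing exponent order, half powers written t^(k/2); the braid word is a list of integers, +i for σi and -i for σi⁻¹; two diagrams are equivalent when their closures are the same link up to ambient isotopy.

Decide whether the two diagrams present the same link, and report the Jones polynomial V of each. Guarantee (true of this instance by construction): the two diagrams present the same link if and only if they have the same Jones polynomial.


equivalent: yes
V(D1) = -t^(-1/2) - t^(1/2)  (w -3, c 11, <D> = A^-11 + A^-7)
V(D2) = -t^(-1/2) - t^(1/2)  (w -1, c 13, <D> = A^-5 + A^-1)
why: all 2 diagrams share one V(t), hence one class


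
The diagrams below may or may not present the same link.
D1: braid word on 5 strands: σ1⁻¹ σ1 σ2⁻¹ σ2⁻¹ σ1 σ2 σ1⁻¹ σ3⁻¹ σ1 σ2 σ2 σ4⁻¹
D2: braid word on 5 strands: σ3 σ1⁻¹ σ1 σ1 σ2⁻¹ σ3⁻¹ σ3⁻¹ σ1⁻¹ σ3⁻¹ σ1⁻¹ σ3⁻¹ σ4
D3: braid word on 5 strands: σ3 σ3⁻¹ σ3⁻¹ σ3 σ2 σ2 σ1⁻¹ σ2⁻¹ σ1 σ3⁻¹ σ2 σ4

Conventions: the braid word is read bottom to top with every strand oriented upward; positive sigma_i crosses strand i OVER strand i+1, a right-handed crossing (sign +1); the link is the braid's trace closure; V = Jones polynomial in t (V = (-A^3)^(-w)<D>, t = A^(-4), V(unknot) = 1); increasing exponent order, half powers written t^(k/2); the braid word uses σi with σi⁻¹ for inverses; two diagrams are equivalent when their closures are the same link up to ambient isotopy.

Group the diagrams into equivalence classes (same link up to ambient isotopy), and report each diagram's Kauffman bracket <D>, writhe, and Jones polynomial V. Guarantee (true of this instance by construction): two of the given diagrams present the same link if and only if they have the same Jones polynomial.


equivalence classes: {D1} | {D2} | {D3}
D1 (bracket 1; 12 crossings at w = 0): V = 1
V(D2) = -t^-4 + t^-3 + t^-1  (w -4, c 12, <D> = A^-8 + 1 - A^4)
D3 (bracket -A^-10 + A^-6 + A^2; 12 crossings at w = +2): V = t + t^3 - t^4
key observation: V(t) takes 3 values over 3 diagrams, fixing the grouping


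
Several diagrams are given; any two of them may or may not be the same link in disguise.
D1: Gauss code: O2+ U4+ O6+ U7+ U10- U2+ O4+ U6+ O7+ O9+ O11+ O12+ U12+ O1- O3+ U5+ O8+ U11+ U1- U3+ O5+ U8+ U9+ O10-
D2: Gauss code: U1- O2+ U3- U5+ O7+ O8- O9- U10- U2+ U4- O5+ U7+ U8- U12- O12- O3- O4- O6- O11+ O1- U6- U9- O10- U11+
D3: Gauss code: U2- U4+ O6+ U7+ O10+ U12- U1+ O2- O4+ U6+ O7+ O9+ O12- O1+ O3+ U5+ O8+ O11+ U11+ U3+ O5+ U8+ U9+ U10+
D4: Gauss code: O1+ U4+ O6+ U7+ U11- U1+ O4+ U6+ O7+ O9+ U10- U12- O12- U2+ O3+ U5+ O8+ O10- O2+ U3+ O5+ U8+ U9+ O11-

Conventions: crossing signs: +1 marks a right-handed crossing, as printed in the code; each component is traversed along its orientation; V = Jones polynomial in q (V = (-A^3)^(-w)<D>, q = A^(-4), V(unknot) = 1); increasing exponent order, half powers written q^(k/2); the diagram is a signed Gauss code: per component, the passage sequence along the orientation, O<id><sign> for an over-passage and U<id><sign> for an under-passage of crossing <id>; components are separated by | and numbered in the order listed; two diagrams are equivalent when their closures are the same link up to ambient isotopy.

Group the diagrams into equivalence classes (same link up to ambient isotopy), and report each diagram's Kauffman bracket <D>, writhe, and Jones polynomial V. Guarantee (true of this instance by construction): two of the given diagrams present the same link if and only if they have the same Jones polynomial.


grouping into links: {D1, D3, D4} | {D2}
V(D1) = q^2 + 2q^4 - 2q^5 + q^6 - 2q^7 + q^8  (w +8, c 12, <D> = A^-8 - 2A^-4 + 1 - 2A^4 + 2A^8 + A^16)
V(D2) = 1  (w -4, c 12, <D> = A^-12)
V(D3) = q^2 + 2q^4 - 2q^5 + q^6 - 2q^7 + q^8  (w +8, c 12, <D> = A^-8 - 2A^-4 + 1 - 2A^4 + 2A^8 + A^16)
D4 (bracket A^-14 - 2A^-10 + A^-6 - 2A^-2 + 2A^2 + A^10; 12 crossings at w = +6): V = q^2 + 2q^4 - 2q^5 + q^6 - 2q^7 + q^8
key observation: 2 classes among 4 diagrams; unequal V(q) rules out equality


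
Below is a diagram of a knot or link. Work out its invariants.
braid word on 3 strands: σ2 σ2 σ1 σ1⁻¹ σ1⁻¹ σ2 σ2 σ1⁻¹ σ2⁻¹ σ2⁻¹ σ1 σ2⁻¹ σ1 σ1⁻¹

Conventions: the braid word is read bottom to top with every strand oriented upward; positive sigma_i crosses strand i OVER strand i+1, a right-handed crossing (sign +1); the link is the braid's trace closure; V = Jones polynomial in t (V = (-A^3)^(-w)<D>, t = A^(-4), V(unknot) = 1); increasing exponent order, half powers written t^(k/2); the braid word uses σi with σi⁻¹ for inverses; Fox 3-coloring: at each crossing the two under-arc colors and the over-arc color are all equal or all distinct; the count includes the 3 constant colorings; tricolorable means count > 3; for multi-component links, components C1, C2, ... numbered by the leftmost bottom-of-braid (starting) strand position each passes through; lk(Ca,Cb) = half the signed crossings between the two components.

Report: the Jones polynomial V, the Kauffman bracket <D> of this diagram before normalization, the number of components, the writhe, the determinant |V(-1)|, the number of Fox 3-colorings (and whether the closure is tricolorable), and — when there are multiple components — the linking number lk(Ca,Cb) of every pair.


V(t) = -t^-3 + t^-2 - t^-1 + 3 - t + t^2 - t^3
bracket: -A^-12 + A^-8 - A^-4 + 3 - A^4 + A^8 - A^12, w = 0
1 component, writhe 0, over 14 crossings
det 9, colorings 27 of 3^14 — tricolorable
observation: inverse pairs cancel, leaving σ2 σ2 σ1⁻¹ σ2 σ2 σ1⁻¹ σ2⁻¹ σ2⁻¹ σ1 σ2⁻¹


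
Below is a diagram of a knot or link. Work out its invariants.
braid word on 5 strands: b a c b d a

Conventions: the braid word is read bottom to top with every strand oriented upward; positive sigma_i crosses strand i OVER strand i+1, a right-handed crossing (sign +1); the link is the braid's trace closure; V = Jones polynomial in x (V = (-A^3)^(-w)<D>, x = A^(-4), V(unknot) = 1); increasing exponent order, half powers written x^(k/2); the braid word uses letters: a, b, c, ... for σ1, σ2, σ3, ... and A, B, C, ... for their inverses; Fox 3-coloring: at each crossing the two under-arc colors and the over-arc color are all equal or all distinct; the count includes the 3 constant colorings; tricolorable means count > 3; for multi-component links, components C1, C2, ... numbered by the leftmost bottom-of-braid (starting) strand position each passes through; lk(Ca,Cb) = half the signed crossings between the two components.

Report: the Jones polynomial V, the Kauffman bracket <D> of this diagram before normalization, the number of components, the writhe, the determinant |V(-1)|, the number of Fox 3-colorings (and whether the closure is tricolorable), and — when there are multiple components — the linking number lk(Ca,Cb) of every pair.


V = x + x^3 - x^4
<D> = -A^2 + A^6 + A^14 (w = +6)
1 component over 6 crossings, w = +6
9 Fox colorings among 3^6, |V(-1)| = 3: tricolorable
why: det 3 = |V(-1)|; divisible by 3, so tricolorable


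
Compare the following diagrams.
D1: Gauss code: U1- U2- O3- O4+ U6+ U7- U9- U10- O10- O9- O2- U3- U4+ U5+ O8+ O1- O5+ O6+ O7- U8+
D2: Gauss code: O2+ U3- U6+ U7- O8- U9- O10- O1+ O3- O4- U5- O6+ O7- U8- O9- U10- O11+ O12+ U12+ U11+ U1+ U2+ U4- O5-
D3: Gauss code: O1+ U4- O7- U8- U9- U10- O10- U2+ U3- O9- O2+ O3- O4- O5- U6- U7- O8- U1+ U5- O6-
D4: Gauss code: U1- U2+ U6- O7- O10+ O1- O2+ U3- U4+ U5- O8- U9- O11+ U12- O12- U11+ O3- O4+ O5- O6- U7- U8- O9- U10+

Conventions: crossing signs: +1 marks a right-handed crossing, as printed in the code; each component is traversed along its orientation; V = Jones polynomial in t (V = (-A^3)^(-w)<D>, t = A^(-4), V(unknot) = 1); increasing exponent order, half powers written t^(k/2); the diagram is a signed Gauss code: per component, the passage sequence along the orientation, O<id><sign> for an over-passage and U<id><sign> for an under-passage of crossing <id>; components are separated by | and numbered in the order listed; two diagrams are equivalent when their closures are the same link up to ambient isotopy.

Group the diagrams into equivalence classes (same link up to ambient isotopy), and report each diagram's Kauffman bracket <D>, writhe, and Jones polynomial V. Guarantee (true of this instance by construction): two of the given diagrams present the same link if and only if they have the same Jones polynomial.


classes: {D1} | {D2, D3, D4}
V(D1) = 1  [10 crossings, <D> = A^-6, w = -2]
V(D2) = -t^-6 + t^-5 - t^-4 + 2t^-3 - t^-2 + t^-1  (w -2, c 12, <D> = A^-2 - A^2 + 2A^6 - A^10 + A^14 - A^18)
V(D3) = -t^-6 + t^-5 - t^-4 + 2t^-3 - t^-2 + t^-1  [10 crossings, <D> = A^-14 - A^-10 + 2A^-6 - A^-2 + A^2 - A^6, w = -6]
D4 (bracket A^-8 - A^-4 + 2 - A^4 + A^8 - A^12; 12 crossings at w = -4): V = -t^-6 + t^-5 - t^-4 + 2t^-3 - t^-2 + t^-1
insight: V(t) takes 2 values over 4 diagrams, fixing the grouping


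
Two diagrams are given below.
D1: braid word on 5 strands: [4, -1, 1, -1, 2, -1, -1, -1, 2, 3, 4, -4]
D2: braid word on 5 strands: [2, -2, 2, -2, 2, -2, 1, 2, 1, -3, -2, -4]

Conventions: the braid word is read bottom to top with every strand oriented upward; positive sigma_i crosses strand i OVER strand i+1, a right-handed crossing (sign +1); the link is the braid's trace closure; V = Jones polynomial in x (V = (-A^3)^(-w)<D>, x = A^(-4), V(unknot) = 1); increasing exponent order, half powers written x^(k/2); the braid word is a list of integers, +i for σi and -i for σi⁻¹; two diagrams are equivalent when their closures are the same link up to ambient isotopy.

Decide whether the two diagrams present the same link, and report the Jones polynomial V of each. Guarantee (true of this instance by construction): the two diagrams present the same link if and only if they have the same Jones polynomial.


same link: no
V(D1) = x^-5 - 2x^-4 + 2x^-3 - 2x^-2 + 2x^-1 - 1 + x  [12 crossings, <D> = A^-4 - 1 + 2A^4 - 2A^8 + 2A^12 - 2A^16 + A^20, w = 0]
D2 (bracket 1; 12 crossings at w = 0): V = 1
note: 2 classes among 2 diagrams; unequal V(x) rules out equality


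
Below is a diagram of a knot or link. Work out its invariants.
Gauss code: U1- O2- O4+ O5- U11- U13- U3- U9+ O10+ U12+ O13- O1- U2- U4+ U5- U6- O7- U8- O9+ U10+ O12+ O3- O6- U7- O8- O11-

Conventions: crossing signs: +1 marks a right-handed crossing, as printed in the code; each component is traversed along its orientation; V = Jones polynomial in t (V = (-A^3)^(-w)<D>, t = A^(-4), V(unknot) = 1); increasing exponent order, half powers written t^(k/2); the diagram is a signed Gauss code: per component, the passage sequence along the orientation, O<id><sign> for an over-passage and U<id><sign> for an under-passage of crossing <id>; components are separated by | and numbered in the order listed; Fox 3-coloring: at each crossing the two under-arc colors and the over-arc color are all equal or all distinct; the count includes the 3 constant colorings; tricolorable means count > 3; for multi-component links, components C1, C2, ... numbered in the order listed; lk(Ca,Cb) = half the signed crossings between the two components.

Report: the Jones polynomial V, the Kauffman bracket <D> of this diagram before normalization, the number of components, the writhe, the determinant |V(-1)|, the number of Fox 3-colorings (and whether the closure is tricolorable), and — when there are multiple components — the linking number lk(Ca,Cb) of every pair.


V(t) = t^-7 - 2t^-6 + 2t^-5 - 3t^-4 + 3t^-3 - 2t^-2 + 2t^-1
bracket: -2A^-11 + 2A^-7 - 3A^-3 + 3A - 2A^5 + 2A^9 - A^13, w = -5
1 component, writhe -5, over 13 crossings
det 15, colorings 9 of 3^13 — tricolorable
observation: |V(-1)| = 15: so tricolorable, since 3 divides 15


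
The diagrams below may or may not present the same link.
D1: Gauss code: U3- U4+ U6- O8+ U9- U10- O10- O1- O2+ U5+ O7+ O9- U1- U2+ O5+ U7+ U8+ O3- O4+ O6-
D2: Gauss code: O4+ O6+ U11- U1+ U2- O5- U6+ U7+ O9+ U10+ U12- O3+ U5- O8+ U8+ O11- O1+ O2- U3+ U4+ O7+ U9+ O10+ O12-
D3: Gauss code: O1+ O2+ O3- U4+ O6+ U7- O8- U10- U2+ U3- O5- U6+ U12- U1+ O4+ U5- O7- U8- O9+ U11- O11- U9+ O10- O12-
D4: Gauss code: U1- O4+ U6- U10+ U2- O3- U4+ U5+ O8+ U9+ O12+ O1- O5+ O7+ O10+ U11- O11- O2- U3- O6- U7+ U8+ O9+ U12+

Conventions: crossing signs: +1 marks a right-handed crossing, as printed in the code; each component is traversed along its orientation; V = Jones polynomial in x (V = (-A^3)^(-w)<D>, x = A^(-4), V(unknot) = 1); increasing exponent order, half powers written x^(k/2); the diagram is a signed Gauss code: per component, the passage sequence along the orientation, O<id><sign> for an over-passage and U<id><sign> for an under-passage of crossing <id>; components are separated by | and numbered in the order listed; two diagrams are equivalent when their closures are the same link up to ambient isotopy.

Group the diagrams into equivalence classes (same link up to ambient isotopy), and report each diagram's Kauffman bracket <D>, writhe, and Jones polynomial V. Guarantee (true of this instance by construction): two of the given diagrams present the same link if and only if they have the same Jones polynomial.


equivalence classes: {D1} | {D2, D4} | {D3}
D1 (bracket 1; 10 crossings at w = 0): V = 1
D2 (bracket A^-8 - 2A^-4 + 2 - 2A^4 + 2A^8 - A^12 + A^16; 12 crossings at w = +4): V = x^-1 - 1 + 2x - 2x^2 + 2x^3 - 2x^4 + x^5
V(D3) = x^-5 - 2x^-4 + 2x^-3 - 2x^-2 + 2x^-1 - 1 + x  (w -2, c 12, <D> = A^-10 - A^-6 + 2A^-2 - 2A^2 + 2A^6 - 2A^10 + A^14)
V(D4) = x^-1 - 1 + 2x - 2x^2 + 2x^3 - 2x^4 + x^5  [12 crossings, <D> = A^-14 - 2A^-10 + 2A^-6 - 2A^-2 + 2A^2 - A^6 + A^10, w = +2]
key observation: 3 values of V(x) split the 4 diagrams


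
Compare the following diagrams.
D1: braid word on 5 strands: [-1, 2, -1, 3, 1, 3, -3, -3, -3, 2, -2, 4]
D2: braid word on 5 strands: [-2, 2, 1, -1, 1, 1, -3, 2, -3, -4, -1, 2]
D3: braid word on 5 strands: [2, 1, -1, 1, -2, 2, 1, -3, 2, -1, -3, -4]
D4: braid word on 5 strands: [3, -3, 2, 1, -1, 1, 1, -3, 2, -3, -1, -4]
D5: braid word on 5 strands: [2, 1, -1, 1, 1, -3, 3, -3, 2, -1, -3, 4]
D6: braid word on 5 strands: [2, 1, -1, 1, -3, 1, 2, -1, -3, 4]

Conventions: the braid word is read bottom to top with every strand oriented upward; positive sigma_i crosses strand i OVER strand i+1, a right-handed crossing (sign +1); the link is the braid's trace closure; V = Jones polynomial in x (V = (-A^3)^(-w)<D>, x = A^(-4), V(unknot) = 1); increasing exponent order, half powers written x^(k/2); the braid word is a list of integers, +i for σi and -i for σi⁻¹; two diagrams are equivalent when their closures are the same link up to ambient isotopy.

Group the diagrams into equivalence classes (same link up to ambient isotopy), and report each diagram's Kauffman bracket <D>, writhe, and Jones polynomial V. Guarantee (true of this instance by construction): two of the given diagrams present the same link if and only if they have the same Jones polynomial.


equivalence classes: {D1} | {D2, D3, D4, D5, D6}
D1 (bracket 1; 12 crossings at w = 0): V = 1
V(D2) = x^-2 - x^-1 + 2 - 2x + x^2 - x^3 + x^4  (w 0, c 12, <D> = A^-16 - A^-12 + A^-8 - 2A^-4 + 2 - A^4 + A^8)
V(D3) = x^-2 - x^-1 + 2 - 2x + x^2 - x^3 + x^4  (w 0, c 12, <D> = A^-16 - A^-12 + A^-8 - 2A^-4 + 2 - A^4 + A^8)
V(D4) = x^-2 - x^-1 + 2 - 2x + x^2 - x^3 + x^4  [12 crossings, <D> = A^-16 - A^-12 + A^-8 - 2A^-4 + 2 - A^4 + A^8, w = 0]
D5 (bracket A^-10 - A^-6 + A^-2 - 2A^2 + 2A^6 - A^10 + A^14; 12 crossings at w = +2): V = x^-2 - x^-1 + 2 - 2x + x^2 - x^3 + x^4
V(D6) = x^-2 - x^-1 + 2 - 2x + x^2 - x^3 + x^4  [10 crossings, <D> = A^-10 - A^-6 + A^-2 - 2A^2 + 2A^6 - A^10 + A^14, w = +2]
key observation: comparing 6 Jones polynomials yields 2 groups


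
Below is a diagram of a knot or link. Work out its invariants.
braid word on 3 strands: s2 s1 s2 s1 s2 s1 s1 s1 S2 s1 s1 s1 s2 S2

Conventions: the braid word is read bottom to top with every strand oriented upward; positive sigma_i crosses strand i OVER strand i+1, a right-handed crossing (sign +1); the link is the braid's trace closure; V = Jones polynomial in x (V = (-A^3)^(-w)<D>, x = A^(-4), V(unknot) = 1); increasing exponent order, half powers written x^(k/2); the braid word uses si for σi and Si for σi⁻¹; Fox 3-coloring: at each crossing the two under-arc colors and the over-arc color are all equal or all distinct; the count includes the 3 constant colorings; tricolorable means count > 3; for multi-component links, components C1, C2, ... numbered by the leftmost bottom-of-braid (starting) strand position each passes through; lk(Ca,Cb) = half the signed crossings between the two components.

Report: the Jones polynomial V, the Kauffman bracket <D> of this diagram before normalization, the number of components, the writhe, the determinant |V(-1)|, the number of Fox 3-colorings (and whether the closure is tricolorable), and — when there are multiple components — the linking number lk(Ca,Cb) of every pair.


V(x) = x^4 + x^6 - x^7 + x^8 - x^9 + x^10 - x^11 + x^12 - x^13
bracket: -A^-22 + A^-18 - A^-14 + A^-10 - A^-6 + A^-2 - A^2 + A^6 + A^14, w = +10
1 component, writhe +10, over 14 crossings
det 9, colorings 9 of 3^14 — tricolorable
observation: det 9 = |V(-1)|; divisible by 3, so tricolorable


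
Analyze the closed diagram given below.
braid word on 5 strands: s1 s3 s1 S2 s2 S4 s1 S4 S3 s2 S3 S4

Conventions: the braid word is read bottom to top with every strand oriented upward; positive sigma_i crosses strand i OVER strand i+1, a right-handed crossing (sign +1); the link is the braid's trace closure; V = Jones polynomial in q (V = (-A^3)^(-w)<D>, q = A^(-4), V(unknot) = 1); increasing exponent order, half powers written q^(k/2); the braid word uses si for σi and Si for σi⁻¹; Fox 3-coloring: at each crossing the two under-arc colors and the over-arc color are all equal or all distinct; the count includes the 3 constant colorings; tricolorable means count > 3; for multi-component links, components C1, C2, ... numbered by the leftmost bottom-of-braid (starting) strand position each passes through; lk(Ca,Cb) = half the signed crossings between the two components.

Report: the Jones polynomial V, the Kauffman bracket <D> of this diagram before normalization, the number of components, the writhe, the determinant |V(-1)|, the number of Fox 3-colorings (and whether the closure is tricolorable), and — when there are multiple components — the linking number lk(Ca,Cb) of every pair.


V(q) = -q^-5 + q^-4 - 2q^-3 + 4q^-2 - 3q^-1 + 4 - 3q + 2q^2 - q^3
bracket: -A^-12 + 2A^-8 - 3A^-4 + 4 - 3A^4 + 4A^8 - 2A^12 + A^16 - A^20, w = 0
1 component, writhe 0, over 12 crossings
det 21, colorings 9 of 3^12 — tricolorable
observation: the span of V is 8, forcing >= 8 crossings in any diagram


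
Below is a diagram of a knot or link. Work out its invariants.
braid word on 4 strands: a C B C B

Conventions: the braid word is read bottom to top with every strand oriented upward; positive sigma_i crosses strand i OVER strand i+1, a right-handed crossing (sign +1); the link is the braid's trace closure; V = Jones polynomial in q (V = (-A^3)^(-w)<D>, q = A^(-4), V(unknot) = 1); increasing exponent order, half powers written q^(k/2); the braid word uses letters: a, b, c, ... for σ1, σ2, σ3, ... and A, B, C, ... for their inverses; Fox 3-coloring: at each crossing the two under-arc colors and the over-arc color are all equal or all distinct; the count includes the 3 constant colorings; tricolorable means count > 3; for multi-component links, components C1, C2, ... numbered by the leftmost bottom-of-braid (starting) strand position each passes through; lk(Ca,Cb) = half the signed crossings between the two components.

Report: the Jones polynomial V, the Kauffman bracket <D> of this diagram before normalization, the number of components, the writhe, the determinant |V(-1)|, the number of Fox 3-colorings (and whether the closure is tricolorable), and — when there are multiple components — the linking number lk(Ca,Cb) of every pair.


V = -q^-4 + q^-3 + q^-1
<D> = -A^-5 - A^3 + A^7 (w = -3)
1 component over 5 crossings, w = -3
9 Fox colorings among 3^5, |V(-1)| = 3: tricolorable
why: w = -3 shifts under R1 moves; the (-A^3)^(3) factor cancels that in V
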